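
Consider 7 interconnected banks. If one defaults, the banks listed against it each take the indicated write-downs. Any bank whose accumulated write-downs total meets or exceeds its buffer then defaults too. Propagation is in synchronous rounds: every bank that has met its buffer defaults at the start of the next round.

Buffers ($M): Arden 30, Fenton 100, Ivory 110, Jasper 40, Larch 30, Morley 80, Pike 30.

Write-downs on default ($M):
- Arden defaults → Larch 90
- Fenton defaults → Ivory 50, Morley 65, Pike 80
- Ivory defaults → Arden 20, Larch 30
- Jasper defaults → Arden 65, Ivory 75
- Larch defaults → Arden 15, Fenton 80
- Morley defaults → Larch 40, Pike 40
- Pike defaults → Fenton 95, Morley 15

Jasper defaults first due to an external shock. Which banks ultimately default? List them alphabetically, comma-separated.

Round 1 — Jasper defaults (initial).
  Arden: +65 → 65 ≥ 30
  Ivory: +75 → 75 < 110
Round 2 — Arden defaults.
  Larch: +90 → 90 ≥ 30
Round 3 — Larch defaults.
  Fenton: +80 → 80 < 100
No further defaults.

Arden, Jasper, Larch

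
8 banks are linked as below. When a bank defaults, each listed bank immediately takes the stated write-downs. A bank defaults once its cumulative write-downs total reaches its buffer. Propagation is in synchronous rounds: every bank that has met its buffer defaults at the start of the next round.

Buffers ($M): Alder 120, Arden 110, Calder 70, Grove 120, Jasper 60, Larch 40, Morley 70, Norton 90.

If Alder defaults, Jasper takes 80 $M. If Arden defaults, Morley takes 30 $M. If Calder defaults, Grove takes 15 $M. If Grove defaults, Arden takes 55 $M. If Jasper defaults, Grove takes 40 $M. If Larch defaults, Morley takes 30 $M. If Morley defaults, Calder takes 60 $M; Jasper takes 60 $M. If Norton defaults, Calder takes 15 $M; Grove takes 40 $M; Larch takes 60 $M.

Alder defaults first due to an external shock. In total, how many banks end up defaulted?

2

Round 1 — Alder defaults (initial).
  Jasper: +80 → 80 ≥ 60
Round 2 — Jasper defaults.
  Grove: +40 → 40 < 120
No further defaults.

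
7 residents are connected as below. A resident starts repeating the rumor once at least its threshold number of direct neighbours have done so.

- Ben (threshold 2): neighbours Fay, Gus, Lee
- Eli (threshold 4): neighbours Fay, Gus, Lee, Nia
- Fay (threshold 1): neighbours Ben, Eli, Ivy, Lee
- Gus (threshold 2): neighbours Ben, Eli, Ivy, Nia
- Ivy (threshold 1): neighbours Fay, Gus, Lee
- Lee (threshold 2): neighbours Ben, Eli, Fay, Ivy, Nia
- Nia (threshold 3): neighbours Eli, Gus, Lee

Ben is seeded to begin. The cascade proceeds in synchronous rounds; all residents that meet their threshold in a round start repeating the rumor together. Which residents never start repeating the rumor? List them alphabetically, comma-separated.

Round 1 — Ben starts repeating the rumor (initial).
Round 2 — checking thresholds:
  Fay: 1 of 4 neighbours ≥ 1, starts repeating the rumor.
  Gus: 1 of 4 neighbours < 2, below threshold.
  Lee: 1 of 5 neighbours < 2, below threshold.
Round 3 — checking thresholds:
  Eli: 1 of 4 neighbours < 4, below threshold.
  Gus: 1 of 4 neighbours < 2, below threshold.
  Ivy: 1 of 3 neighbours ≥ 1, starts repeating the rumor.
  Lee: 2 of 5 neighbours ≥ 2, starts repeating the rumor.
Round 4 — checking thresholds:
  Eli: 2 of 4 neighbours < 4, below threshold.
  Gus: 2 of 4 neighbours ≥ 2, starts repeating the rumor.
  Nia: 1 of 3 neighbours < 3, below threshold.
Round 5 — no new spreads; cascade stops.

Eli, Nia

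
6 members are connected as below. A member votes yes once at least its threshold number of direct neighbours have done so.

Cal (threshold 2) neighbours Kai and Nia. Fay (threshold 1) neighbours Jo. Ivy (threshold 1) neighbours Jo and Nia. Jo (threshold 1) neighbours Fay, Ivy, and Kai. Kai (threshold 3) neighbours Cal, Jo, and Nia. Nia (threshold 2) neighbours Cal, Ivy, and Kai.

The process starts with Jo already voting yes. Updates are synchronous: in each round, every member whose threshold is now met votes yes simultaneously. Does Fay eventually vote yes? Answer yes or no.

Round 1 — Jo votes yes (initial).
Round 2 — checking thresholds:
  Fay: 1 of 1 neighbours ≥ 1, votes yes.
  Ivy: 1 of 2 neighbours ≥ 1, votes yes.
  Kai: 1 of 3 neighbours < 3, below threshold.
Round 3 — no new yes votes; cascade stops.

yes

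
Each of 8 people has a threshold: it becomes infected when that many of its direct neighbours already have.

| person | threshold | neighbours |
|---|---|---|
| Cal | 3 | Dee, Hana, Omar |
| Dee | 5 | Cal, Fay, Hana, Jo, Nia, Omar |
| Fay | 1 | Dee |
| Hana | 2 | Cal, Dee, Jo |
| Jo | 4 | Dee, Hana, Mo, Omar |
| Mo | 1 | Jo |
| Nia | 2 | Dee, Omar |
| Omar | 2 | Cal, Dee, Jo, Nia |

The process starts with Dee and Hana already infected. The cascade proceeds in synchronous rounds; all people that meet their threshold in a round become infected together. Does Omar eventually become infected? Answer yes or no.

no

Round 1 — Dee, Hana become infected (initial).
Round 2 — checking thresholds:
  Cal: 2 of 3 neighbours < 3, not yet.
  Fay: 1 of 1 neighbours ≥ 1, becomes infected.
  Jo: 2 of 4 neighbours < 4, not yet.
  Nia: 1 of 2 neighbours < 2, not yet.
  Omar: 1 of 4 neighbours < 2, not yet.
Round 3 — no new infections; cascade stops.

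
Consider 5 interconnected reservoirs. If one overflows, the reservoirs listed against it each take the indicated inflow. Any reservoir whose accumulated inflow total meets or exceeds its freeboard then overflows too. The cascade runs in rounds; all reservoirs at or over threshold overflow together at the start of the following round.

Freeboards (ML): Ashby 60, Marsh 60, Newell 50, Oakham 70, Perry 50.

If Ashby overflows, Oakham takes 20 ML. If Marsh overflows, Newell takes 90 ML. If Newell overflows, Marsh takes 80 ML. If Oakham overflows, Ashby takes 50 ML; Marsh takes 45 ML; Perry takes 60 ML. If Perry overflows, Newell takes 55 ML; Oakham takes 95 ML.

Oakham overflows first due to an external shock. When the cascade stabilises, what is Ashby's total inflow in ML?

50

Round 1 — Oakham overflows (initial).
  Ashby: +50 → 50 < 60
  Marsh: +45 → 45 < 60
  Perry: +60 → 60 ≥ 50
Round 2 — Perry overflows.
  Newell: +55 → 55 ≥ 50
Round 3 — Newell overflows.
  Marsh: +80 → 125 ≥ 60
Round 4 — Marsh overflows.
No further overflows.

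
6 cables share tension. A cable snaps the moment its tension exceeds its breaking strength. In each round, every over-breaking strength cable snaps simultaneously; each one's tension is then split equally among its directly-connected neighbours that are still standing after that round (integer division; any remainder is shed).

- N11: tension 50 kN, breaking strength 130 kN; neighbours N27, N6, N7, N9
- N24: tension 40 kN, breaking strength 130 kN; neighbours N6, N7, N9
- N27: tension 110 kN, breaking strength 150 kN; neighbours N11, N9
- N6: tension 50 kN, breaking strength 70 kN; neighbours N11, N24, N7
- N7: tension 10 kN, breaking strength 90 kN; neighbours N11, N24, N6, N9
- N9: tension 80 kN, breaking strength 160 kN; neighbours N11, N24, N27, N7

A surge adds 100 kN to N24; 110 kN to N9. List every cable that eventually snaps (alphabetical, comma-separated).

N11, N24, N27, N6, N7, N9

Round 1 — N24 at 140 > 130; N9 at 190 > 160. N24, N9 snap.
  N24 sheds 140 kN to N6, N7: 70 each.
    N6: 50+70 = 120 > 70
    N7: 10+70 = 80 ≤ 90
  N9 sheds 190 kN to N11, N27, N7: 63 each (1 lost).
    N11: 50+63 = 113 ≤ 130
    N27: 110+63 = 173 > 150
    N7: 80+63 = 143 > 90
Round 2 — N27, N6, N7 snap.
  N27 sheds 173 kN to N11: 173 each.
    N11: 113+173 = 286 > 130
  N6 sheds 120 kN to N11: 120 each.
    N11: 286+120 = 406 > 130
  N7 sheds 143 kN to N11: 143 each.
    N11: 406+143 = 549 > 130
Round 3 — N11 snaps.
  N11 sheds 549 kN: no online neighbours, lost.
No further breaks.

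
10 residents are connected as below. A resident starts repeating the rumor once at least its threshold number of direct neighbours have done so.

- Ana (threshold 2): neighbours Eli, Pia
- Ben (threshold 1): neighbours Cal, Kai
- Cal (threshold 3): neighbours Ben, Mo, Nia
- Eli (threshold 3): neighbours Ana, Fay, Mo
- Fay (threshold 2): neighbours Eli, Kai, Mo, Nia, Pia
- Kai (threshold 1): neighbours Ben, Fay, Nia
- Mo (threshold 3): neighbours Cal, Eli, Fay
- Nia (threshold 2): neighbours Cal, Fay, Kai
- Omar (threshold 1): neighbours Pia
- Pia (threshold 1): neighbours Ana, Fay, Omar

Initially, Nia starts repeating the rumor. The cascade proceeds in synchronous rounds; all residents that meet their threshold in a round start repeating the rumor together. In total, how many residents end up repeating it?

6

Round 1 — Nia starts repeating the rumor (initial).
Round 2 — checking thresholds:
  Cal: 1 of 3 neighbours < 3, holds.
  Fay: 1 of 5 neighbours < 2, holds.
  Kai: 1 of 3 neighbours ≥ 1, starts repeating the rumor.
Round 3 — checking thresholds:
  Ben: 1 of 2 neighbours ≥ 1, starts repeating the rumor.
  Cal: 1 of 3 neighbours < 3, holds.
  Fay: 2 of 5 neighbours ≥ 2, starts repeating the rumor.
Round 4 — checking thresholds:
  Cal: 2 of 3 neighbours < 3, holds.
  Eli: 1 of 3 neighbours < 3, holds.
  Mo: 1 of 3 neighbours < 3, holds.
  Pia: 1 of 3 neighbours ≥ 1, starts repeating the rumor.
Round 5 — checking thresholds:
  Ana: 1 of 2 neighbours < 2, holds.
  Cal: 2 of 3 neighbours < 3, holds.
  Eli: 1 of 3 neighbours < 3, holds.
  Mo: 1 of 3 neighbours < 3, holds.
  Omar: 1 of 1 neighbours ≥ 1, starts repeating the rumor.
Round 6 — no new spreads; cascade stops.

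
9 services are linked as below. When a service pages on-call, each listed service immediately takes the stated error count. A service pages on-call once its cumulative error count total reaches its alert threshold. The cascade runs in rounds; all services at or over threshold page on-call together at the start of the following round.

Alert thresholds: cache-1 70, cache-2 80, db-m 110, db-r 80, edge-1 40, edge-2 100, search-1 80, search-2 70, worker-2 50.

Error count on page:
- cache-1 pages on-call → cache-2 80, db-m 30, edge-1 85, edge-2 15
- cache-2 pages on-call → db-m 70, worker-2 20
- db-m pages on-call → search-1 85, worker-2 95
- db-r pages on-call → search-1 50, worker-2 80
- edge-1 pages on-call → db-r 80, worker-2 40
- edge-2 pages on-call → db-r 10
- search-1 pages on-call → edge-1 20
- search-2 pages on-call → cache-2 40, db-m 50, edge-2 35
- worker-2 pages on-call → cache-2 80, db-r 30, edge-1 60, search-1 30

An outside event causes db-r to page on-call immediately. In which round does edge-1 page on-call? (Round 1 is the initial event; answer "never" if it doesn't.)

Round 1 — db-r pages on-call (initial).
  search-1: +50 → 50 < 80
  worker-2: +80 → 80 ≥ 50
Round 2 — worker-2 pages on-call.
  cache-2: +80 → 80 ≥ 80
  edge-1: +60 → 60 ≥ 40
  search-1: +30 → 80 ≥ 80
Round 3 — cache-2, edge-1, search-1 page on-call.
  db-m: +70 → 70 < 110
No further pages.

3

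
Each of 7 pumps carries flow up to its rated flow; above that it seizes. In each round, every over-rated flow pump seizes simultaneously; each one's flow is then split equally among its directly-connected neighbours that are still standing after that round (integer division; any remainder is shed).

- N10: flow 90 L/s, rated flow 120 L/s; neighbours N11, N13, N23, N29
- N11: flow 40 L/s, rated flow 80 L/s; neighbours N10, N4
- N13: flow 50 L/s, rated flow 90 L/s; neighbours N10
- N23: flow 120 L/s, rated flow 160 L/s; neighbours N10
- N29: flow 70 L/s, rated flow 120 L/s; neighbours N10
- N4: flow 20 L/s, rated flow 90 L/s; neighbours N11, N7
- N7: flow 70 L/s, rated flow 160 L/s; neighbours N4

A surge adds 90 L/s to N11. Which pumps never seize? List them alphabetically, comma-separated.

N4, N7

Round 1 — N11 at 130 > 80. N11 seizes.
  N11 sheds 130 L/s to N10, N4: 65 each.
    N10: 90+65 = 155 > 120
    N4: 20+65 = 85 ≤ 90
Round 2 — N10 seizes.
  N10 sheds 155 L/s to N13, N23, N29: 51 each (2 lost).
    N13: 50+51 = 101 > 90
    N23: 120+51 = 171 > 160
    N29: 70+51 = 121 > 120
Round 3 — N13, N23, N29 seize.
  N13 sheds 101 L/s: no online neighbours, lost.
  N23 sheds 171 L/s: no online neighbours, lost.
  N29 sheds 121 L/s: no online neighbours, lost.
No further seizures.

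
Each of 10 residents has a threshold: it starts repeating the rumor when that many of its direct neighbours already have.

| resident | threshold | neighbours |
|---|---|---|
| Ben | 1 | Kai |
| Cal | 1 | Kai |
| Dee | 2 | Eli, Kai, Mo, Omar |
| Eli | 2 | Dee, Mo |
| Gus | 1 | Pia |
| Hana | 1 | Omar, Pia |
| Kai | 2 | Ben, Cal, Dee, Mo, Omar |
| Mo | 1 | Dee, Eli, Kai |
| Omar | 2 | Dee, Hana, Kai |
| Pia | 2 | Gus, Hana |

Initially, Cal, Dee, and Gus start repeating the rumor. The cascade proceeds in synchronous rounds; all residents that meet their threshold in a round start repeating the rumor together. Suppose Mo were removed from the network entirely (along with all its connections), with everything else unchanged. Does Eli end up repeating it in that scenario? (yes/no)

With Mo removed:
Round 1 — Cal, Dee, Gus start repeating the rumor (initial).
Round 2 — checking thresholds:
  Eli: 1 of 1 neighbours < 2, not yet.
  Kai: 2 of 4 neighbours ≥ 2, starts repeating the rumor.
  Omar: 1 of 3 neighbours < 2, not yet.
  Pia: 1 of 2 neighbours < 2, not yet.
Round 3 — checking thresholds:
  Ben: 1 of 1 neighbours ≥ 1, starts repeating the rumor.
  Eli: 1 of 1 neighbours < 2, not yet.
  Omar: 2 of 3 neighbours ≥ 2, starts repeating the rumor.
  Pia: 1 of 2 neighbours < 2, not yet.
Round 4 — checking thresholds:
  Eli: 1 of 1 neighbours < 2, not yet.
  Hana: 1 of 2 neighbours ≥ 1, starts repeating the rumor.
  Pia: 1 of 2 neighbours < 2, not yet.
Round 5 — checking thresholds:
  Eli: 1 of 1 neighbours < 2, not yet.
  Pia: 2 of 2 neighbours ≥ 2, starts repeating the rumor.
Round 6 — no new spreads; cascade stops.

no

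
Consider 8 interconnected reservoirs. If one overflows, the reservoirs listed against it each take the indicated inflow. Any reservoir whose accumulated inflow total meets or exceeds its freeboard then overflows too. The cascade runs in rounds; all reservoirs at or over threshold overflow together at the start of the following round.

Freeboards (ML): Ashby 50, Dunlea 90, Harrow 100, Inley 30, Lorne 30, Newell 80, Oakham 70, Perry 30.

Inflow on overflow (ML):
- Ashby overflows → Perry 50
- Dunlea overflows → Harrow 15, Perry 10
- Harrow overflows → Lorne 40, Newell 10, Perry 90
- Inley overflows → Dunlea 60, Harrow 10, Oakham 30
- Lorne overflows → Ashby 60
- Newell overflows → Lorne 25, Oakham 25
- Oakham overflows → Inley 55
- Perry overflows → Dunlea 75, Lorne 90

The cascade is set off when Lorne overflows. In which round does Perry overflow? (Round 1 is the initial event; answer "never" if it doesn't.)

Round 1 — Lorne overflows (initial).
  Ashby: +60 → 60 ≥ 50
Round 2 — Ashby overflows.
  Perry: +50 → 50 ≥ 30
Round 3 — Perry overflows.
  Dunlea: +75 → 75 < 90
No further overflows.

3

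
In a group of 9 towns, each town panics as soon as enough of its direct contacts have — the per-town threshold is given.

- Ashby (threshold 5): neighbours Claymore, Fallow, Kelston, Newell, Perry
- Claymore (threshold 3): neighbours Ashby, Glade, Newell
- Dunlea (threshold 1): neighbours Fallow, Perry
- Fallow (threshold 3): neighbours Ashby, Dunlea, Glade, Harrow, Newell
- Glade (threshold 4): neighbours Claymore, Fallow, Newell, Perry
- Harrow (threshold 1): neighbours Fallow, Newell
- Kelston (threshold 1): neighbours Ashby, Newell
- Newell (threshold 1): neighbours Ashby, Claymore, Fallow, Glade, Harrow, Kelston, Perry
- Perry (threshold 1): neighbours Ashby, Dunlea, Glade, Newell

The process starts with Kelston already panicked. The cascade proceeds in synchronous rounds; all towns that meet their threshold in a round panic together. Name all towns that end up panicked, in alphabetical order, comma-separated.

Dunlea, Fallow, Harrow, Kelston, Newell, Perry

Round 1 — Kelston panics (initial).
Round 2 — checking thresholds:
  Ashby: 1 of 5 neighbours < 5, below threshold.
  Newell: 1 of 7 neighbours ≥ 1, panics.
Round 3 — checking thresholds:
  Ashby: 2 of 5 neighbours < 5, below threshold.
  Claymore: 1 of 3 neighbours < 3, below threshold.
  Fallow: 1 of 5 neighbours < 3, below threshold.
  Glade: 1 of 4 neighbours < 4, below threshold.
  Harrow: 1 of 2 neighbours ≥ 1, panics.
  Perry: 1 of 4 neighbours ≥ 1, panics.
Round 4 — checking thresholds:
  Ashby: 3 of 5 neighbours < 5, below threshold.
  Claymore: 1 of 3 neighbours < 3, below threshold.
  Dunlea: 1 of 2 neighbours ≥ 1, panics.
  Fallow: 2 of 5 neighbours < 3, below threshold.
  Glade: 2 of 4 neighbours < 4, below threshold.
Round 5 — checking thresholds:
  Ashby: 3 of 5 neighbours < 5, below threshold.
  Claymore: 1 of 3 neighbours < 3, below threshold.
  Fallow: 3 of 5 neighbours ≥ 3, panics.
  Glade: 2 of 4 neighbours < 4, below threshold.
Round 6 — no new panics; cascade stops.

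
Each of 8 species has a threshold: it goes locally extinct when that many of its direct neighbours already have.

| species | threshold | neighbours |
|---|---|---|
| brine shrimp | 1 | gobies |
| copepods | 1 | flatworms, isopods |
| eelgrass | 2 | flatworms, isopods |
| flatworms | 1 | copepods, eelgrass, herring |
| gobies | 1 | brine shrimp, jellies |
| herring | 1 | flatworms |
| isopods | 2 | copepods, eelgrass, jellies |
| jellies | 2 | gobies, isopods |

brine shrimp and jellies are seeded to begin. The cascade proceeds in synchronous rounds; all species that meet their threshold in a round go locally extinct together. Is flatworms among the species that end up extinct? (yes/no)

Round 1 — brine shrimp, jellies go locally extinct (initial).
Round 2 — checking thresholds:
  gobies: 2 of 2 neighbours ≥ 1, goes locally extinct.
  isopods: 1 of 3 neighbours < 2, below threshold.
Round 3 — no new extinctions; cascade stops.

no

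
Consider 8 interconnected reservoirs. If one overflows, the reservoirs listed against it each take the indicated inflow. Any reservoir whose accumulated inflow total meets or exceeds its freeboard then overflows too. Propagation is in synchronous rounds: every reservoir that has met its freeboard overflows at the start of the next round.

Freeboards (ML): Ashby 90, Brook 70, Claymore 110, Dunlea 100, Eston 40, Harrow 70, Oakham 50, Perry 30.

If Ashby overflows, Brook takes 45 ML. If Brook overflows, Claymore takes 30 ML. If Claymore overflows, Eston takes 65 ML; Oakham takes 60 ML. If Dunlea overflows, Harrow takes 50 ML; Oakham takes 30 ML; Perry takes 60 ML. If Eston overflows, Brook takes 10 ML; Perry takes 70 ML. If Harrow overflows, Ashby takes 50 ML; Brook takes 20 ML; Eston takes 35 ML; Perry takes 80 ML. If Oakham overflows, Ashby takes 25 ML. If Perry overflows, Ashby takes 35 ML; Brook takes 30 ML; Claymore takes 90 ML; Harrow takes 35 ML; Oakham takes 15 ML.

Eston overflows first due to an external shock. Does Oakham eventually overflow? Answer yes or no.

no

Round 1 — Eston overflows (initial).
  Brook: +10 → 10 < 70
  Perry: +70 → 70 ≥ 30
Round 2 — Perry overflows.
  Ashby: +35 → 35 < 90
  Brook: +30 → 40 < 70
  Claymore: +90 → 90 < 110
  Harrow: +35 → 35 < 70
  Oakham: +15 → 15 < 50
No further overflows.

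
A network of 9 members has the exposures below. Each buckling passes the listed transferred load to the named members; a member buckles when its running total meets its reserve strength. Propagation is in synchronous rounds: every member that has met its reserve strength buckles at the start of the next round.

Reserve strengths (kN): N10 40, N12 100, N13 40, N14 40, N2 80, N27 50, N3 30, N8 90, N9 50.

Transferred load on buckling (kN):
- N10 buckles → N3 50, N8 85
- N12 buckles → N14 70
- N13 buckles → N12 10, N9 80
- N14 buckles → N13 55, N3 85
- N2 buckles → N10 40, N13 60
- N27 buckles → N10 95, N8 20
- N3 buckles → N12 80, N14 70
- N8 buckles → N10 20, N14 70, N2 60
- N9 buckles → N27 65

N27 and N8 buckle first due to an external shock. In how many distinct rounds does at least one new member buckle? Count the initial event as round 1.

4

Round 1 — N27, N8 buckle (initial).
  N10: +95+20 → 115 ≥ 40
  N14: +70 → 70 ≥ 40
  N2: +60 → 60 < 80
Round 2 — N10, N14 buckle.
  N13: +55 → 55 ≥ 40
  N3: +50+85 → 135 ≥ 30
Round 3 — N13, N3 buckle.
  N12: +10+80 → 90 < 100
  N9: +80 → 80 ≥ 50
Round 4 — N9 buckles.
No further bucklings.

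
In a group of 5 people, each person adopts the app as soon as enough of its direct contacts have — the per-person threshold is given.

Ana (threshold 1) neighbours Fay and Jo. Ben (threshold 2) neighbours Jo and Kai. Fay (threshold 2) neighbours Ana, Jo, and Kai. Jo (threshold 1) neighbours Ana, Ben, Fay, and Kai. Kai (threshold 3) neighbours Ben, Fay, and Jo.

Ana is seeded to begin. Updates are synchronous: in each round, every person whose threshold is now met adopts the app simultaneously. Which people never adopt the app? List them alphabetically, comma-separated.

Round 1 — Ana adopts the app (initial).
Round 2 — checking thresholds:
  Fay: 1 of 3 neighbours < 2, not yet.
  Jo: 1 of 4 neighbours ≥ 1, adopts the app.
Round 3 — checking thresholds:
  Ben: 1 of 2 neighbours < 2, not yet.
  Fay: 2 of 3 neighbours ≥ 2, adopts the app.
  Kai: 1 of 3 neighbours < 3, not yet.
Round 4 — no new adoptions; cascade stops.

Ben, Kai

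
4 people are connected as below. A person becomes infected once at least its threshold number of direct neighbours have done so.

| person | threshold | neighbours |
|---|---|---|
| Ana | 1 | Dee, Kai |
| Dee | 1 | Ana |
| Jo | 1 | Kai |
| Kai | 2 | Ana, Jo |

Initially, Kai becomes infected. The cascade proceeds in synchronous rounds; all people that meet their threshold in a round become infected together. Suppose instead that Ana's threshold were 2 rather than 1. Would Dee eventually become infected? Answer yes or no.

no

With Ana's threshold at 2:
Round 1 — Kai becomes infected (initial).
Round 2 — checking thresholds:
  Ana: 1 of 2 neighbours < 2, not yet.
  Jo: 1 of 1 neighbours ≥ 1, becomes infected.
Round 3 — no new infections; cascade stops.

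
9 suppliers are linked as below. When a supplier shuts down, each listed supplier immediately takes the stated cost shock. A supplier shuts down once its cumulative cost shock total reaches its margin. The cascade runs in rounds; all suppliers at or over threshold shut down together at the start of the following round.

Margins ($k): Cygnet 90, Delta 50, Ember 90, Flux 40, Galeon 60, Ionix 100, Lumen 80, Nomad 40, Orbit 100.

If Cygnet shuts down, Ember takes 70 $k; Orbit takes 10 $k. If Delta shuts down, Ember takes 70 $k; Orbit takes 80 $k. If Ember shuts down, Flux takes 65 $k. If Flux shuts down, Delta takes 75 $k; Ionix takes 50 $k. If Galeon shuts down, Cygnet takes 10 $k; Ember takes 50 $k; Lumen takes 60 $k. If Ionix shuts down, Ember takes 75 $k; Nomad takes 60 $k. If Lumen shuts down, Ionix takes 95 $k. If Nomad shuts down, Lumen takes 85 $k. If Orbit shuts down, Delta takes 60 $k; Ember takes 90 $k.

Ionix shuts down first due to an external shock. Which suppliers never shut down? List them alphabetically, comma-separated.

Round 1 — Ionix shuts down (initial).
  Ember: +75 → 75 < 90
  Nomad: +60 → 60 ≥ 40
Round 2 — Nomad shuts down.
  Lumen: +85 → 85 ≥ 80
Round 3 — Lumen shuts down.
No further shutdowns.

Cygnet, Delta, Ember, Flux, Galeon, Orbit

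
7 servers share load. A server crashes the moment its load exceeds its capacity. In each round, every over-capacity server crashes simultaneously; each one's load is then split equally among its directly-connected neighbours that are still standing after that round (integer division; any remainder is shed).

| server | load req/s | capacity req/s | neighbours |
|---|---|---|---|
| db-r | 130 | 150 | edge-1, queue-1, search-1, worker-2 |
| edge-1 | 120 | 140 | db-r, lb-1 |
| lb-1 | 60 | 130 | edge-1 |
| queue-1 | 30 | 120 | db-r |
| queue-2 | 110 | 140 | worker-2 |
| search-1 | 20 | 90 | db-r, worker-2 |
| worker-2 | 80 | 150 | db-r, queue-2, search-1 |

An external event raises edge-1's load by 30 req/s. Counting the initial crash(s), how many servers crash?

Round 1 — edge-1 at 150 > 140. edge-1 crashes.
  edge-1 sheds 150 req/s to db-r, lb-1: 75 each.
    db-r: 130+75 = 205 > 150
    lb-1: 60+75 = 135 > 130
Round 2 — db-r, lb-1 crash.
  db-r sheds 205 req/s to queue-1, search-1, worker-2: 68 each (1 lost).
    queue-1: 30+68 = 98 ≤ 120
    search-1: 20+68 = 88 ≤ 90
    worker-2: 80+68 = 148 ≤ 150
  lb-1 sheds 135 req/s: no online neighbours, lost.
No further crashes.

3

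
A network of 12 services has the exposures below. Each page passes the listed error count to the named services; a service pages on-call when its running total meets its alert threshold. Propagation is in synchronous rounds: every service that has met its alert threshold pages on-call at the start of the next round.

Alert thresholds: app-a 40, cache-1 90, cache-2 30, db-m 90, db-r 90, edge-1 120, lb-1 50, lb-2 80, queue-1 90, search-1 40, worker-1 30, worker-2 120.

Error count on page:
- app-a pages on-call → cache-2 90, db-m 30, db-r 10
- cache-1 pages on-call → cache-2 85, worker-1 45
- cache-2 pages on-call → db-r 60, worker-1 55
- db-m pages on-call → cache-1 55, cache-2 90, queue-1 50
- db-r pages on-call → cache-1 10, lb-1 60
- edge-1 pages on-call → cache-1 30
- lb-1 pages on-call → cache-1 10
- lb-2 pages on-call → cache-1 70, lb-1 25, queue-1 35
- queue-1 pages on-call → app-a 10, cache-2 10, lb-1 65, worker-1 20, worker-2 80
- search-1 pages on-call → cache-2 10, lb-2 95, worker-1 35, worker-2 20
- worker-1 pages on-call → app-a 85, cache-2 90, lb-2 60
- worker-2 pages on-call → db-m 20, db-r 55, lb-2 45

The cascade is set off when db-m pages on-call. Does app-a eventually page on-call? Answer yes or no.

yes

Round 1 — db-m pages on-call (initial).
  cache-1: +55 → 55 < 90
  cache-2: +90 → 90 ≥ 30
  queue-1: +50 → 50 < 90
Round 2 — cache-2 pages on-call.
  db-r: +60 → 60 < 90
  worker-1: +55 → 55 ≥ 30
Round 3 — worker-1 pages on-call.
  app-a: +85 → 85 ≥ 40
  lb-2: +60 → 60 < 80
Round 4 — app-a pages on-call.
  db-r: +10 → 70 < 90
No further pages.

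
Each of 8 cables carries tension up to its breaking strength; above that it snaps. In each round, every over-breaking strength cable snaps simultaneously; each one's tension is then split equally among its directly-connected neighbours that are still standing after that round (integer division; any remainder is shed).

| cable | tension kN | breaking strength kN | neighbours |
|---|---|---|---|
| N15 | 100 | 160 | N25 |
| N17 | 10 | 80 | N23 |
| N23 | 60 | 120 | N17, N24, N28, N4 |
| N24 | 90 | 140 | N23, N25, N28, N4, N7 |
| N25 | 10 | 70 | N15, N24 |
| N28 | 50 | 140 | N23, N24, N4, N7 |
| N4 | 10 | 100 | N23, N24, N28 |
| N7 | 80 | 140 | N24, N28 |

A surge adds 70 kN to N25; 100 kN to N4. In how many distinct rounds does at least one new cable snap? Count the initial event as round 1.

4

Round 1 — N25 at 80 > 70; N4 at 110 > 100. N25, N4 snap.
  N25 sheds 80 kN to N15, N24: 40 each.
    N15: 100+40 = 140 ≤ 160
    N24: 90+40 = 130 ≤ 140
  N4 sheds 110 kN to N23, N24, N28: 36 each (2 lost).
    N23: 60+36 = 96 ≤ 120
    N24: 130+36 = 166 > 140
    N28: 50+36 = 86 ≤ 140
Round 2 — N24 snaps.
  N24 sheds 166 kN to N23, N28, N7: 55 each (1 lost).
    N23: 96+55 = 151 > 120
    N28: 86+55 = 141 > 140
    N7: 80+55 = 135 ≤ 140
Round 3 — N23, N28 snap.
  N23 sheds 151 kN to N17: 151 each.
    N17: 10+151 = 161 > 80
  N28 sheds 141 kN to N7: 141 each.
    N7: 135+141 = 276 > 140
Round 4 — N17, N7 snap.
  N17 sheds 161 kN: no online neighbours, lost.
  N7 sheds 276 kN: no online neighbours, lost.
No further breaks.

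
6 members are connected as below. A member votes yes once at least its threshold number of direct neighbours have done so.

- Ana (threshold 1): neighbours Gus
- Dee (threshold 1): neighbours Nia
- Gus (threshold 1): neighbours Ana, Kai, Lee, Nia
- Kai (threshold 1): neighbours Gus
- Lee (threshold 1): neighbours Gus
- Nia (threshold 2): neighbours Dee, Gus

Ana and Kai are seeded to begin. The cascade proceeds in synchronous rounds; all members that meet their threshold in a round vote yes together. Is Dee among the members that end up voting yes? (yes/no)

no

Round 1 — Ana, Kai vote yes (initial).
Round 2 — checking thresholds:
  Gus: 2 of 4 neighbours ≥ 1, votes yes.
Round 3 — checking thresholds:
  Lee: 1 of 1 neighbours ≥ 1, votes yes.
  Nia: 1 of 2 neighbours < 2, below threshold.
Round 4 — no new yes votes; cascade stops.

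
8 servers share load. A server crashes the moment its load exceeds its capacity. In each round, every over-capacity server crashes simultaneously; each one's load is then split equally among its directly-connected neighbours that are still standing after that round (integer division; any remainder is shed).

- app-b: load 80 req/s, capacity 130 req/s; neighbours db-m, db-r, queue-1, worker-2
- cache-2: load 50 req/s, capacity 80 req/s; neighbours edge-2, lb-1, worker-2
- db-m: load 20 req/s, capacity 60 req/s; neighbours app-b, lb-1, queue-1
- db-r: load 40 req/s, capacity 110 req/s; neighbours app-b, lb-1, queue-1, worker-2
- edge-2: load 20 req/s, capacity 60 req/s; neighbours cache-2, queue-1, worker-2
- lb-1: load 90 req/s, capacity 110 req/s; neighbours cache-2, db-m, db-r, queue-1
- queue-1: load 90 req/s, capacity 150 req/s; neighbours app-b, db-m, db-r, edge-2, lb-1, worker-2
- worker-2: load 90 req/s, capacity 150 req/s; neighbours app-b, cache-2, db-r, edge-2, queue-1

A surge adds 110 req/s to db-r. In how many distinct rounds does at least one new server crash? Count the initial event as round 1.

4

Round 1 — db-r at 150 > 110. db-r crashes.
  db-r sheds 150 req/s to app-b, lb-1, queue-1, worker-2: 37 each (2 lost).
    app-b: 80+37 = 117 ≤ 130
    lb-1: 90+37 = 127 > 110
    queue-1: 90+37 = 127 ≤ 150
    worker-2: 90+37 = 127 ≤ 150
Round 2 — lb-1 crashes.
  lb-1 sheds 127 req/s to cache-2, db-m, queue-1: 42 each (1 lost).
    cache-2: 50+42 = 92 > 80
    db-m: 20+42 = 62 > 60
    queue-1: 127+42 = 169 > 150
Round 3 — cache-2, db-m, queue-1 crash.
  cache-2 sheds 92 req/s to edge-2, worker-2: 46 each.
    edge-2: 20+46 = 66 > 60
    worker-2: 127+46 = 173 > 150
  db-m sheds 62 req/s to app-b: 62 each.
    app-b: 117+62 = 179 > 130
  queue-1 sheds 169 req/s to app-b, edge-2, worker-2: 56 each (1 lost).
    app-b: 179+56 = 235 > 130
    edge-2: 66+56 = 122 > 60
    worker-2: 173+56 = 229 > 150
Round 4 — app-b, edge-2, worker-2 crash.
  app-b sheds 235 req/s: no online neighbours, lost.
  edge-2 sheds 122 req/s: no online neighbours, lost.
  worker-2 sheds 229 req/s: no online neighbours, lost.
No further crashes.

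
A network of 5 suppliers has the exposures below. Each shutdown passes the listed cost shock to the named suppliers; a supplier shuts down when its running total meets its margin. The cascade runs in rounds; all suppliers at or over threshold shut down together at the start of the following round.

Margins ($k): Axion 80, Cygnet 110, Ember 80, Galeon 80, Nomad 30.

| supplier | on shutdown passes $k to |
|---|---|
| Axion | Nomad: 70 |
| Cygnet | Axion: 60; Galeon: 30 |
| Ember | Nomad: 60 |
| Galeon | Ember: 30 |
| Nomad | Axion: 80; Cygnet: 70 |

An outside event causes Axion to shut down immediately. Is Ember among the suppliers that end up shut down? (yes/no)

no

Round 1 — Axion shuts down (initial).
  Nomad: +70 → 70 ≥ 30
Round 2 — Nomad shuts down.
  Cygnet: +70 → 70 < 110
No further shutdowns.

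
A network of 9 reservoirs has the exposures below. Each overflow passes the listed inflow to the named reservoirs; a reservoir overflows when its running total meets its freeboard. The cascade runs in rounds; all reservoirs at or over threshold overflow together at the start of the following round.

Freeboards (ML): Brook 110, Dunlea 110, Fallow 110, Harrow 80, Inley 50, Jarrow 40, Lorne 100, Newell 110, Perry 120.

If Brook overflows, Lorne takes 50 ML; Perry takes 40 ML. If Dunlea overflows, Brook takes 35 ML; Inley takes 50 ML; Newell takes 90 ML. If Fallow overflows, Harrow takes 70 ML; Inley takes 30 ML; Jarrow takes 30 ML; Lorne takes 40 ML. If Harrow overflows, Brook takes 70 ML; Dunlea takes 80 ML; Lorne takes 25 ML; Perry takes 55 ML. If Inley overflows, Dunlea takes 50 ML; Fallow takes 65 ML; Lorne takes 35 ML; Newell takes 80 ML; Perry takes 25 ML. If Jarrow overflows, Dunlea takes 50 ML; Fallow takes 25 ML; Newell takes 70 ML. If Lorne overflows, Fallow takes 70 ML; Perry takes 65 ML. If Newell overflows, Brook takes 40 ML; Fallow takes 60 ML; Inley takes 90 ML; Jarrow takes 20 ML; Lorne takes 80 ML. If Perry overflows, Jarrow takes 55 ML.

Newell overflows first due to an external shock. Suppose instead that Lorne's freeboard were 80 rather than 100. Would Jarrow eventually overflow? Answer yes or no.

With Lorne's freeboard at 80:
Round 1 — Newell overflows (initial).
  Brook: +40 → 40 < 110
  Fallow: +60 → 60 < 110
  Inley: +90 → 90 ≥ 50
  Jarrow: +20 → 20 < 40
  Lorne: +80 → 80 ≥ 80
Round 2 — Inley, Lorne overflow.
  Dunlea: +50 → 50 < 110
  Fallow: +65+70 → 195 ≥ 110
  Perry: +25+65 → 90 < 120
Round 3 — Fallow overflows.
  Harrow: +70 → 70 < 80
  Jarrow: +30 → 50 ≥ 40
Round 4 — Jarrow overflows.
  Dunlea: +50 → 100 < 110
No further overflows.

yes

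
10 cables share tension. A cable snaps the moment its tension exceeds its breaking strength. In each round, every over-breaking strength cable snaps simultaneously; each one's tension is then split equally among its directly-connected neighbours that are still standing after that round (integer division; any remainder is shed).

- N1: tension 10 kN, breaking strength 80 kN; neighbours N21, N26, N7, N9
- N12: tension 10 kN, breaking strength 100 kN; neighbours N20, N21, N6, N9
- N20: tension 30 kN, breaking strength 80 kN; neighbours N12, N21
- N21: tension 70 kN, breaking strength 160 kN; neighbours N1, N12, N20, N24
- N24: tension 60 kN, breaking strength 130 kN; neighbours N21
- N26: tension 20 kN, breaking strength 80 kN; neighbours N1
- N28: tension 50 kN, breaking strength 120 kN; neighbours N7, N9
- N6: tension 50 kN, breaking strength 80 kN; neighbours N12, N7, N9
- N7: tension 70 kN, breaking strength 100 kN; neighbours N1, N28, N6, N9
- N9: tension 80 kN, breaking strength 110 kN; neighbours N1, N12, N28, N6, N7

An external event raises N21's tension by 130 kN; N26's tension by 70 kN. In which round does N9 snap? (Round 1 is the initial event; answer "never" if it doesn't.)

3

Round 1 — N21 at 200 > 160; N26 at 90 > 80. N21, N26 snap.
  N21 sheds 200 kN to N1, N12, N20, N24: 50 each.
    N1: 10+50 = 60 ≤ 80
    N12: 10+50 = 60 ≤ 100
    N20: 30+50 = 80 ≤ 80
    N24: 60+50 = 110 ≤ 130
  N26 sheds 90 kN to N1: 90 each.
    N1: 60+90 = 150 > 80
Round 2 — N1 snaps.
  N1 sheds 150 kN to N7, N9: 75 each.
    N7: 70+75 = 145 > 100
    N9: 80+75 = 155 > 110
Round 3 — N7, N9 snap.
  N7 sheds 145 kN to N28, N6: 72 each (1 lost).
    N28: 50+72 = 122 > 120
    N6: 50+72 = 122 > 80
  N9 sheds 155 kN to N12, N28, N6: 51 each (2 lost).
    N12: 60+51 = 111 > 100
    N28: 122+51 = 173 > 120
    N6: 122+51 = 173 > 80
Round 4 — N12, N28, N6 snap.
  N12 sheds 111 kN to N20: 111 each.
    N20: 80+111 = 191 > 80
  N28 sheds 173 kN: no online neighbours, lost.
  N6 sheds 173 kN: no online neighbours, lost.
Round 5 — N20 snaps.
  N20 sheds 191 kN: no online neighbours, lost.
No further breaks.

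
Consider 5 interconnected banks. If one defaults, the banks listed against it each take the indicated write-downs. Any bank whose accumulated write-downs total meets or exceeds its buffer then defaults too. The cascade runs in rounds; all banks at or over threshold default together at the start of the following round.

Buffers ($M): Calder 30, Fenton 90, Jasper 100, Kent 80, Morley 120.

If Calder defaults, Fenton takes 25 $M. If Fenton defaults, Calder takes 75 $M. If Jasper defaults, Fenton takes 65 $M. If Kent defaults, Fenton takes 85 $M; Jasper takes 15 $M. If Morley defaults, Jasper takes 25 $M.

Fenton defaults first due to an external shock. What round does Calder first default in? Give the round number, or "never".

Round 1 — Fenton defaults (initial).
  Calder: +75 → 75 ≥ 30
Round 2 — Calder defaults.
No further defaults.

2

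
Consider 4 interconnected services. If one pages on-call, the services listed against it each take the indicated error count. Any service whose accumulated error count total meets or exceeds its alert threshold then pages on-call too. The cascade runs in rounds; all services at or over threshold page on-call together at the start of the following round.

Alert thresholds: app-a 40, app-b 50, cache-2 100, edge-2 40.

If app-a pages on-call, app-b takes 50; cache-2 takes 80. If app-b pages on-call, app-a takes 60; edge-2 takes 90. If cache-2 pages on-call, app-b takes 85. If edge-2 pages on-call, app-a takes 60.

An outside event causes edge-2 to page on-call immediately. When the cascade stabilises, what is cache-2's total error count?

Round 1 — edge-2 pages on-call (initial).
  app-a: +60 → 60 ≥ 40
Round 2 — app-a pages on-call.
  app-b: +50 → 50 ≥ 50
  cache-2: +80 → 80 < 100
Round 3 — app-b pages on-call.
No further pages.

80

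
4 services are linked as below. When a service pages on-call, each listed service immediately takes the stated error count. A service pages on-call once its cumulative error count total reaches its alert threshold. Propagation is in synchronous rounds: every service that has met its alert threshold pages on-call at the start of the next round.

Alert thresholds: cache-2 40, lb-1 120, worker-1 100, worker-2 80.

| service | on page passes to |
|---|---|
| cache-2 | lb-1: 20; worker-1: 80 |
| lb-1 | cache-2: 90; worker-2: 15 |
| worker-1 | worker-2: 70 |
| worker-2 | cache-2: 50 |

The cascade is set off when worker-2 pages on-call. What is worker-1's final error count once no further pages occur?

80

Round 1 — worker-2 pages on-call (initial).
  cache-2: +50 → 50 ≥ 40
Round 2 — cache-2 pages on-call.
  lb-1: +20 → 20 < 120
  worker-1: +80 → 80 < 100
No further pages.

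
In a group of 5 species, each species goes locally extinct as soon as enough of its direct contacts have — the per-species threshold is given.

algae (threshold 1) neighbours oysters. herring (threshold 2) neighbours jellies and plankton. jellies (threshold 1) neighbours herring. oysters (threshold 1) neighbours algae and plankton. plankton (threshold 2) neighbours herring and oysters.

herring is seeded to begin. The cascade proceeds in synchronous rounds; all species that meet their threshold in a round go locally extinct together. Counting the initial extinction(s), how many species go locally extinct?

2

Round 1 — herring goes locally extinct (initial).
Round 2 — checking thresholds:
  jellies: 1 of 1 neighbours ≥ 1, goes locally extinct.
  plankton: 1 of 2 neighbours < 2, not yet.
Round 3 — no new extinctions; cascade stops.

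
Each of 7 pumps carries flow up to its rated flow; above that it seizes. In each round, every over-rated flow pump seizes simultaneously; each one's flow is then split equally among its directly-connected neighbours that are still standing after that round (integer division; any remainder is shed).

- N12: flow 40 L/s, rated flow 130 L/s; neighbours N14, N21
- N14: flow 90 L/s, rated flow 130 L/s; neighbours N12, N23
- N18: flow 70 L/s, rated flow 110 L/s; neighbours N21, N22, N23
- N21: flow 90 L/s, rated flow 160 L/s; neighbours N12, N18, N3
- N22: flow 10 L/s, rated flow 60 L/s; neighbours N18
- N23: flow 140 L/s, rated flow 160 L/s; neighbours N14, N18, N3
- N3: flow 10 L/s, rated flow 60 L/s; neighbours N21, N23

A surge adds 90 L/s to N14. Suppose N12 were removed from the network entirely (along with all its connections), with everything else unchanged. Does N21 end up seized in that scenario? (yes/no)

With N12 removed:
Round 1 — N14 at 180 > 130. N14 seizes.
  N14 sheds 180 L/s to N23: 180 each.
    N23: 140+180 = 320 > 160
Round 2 — N23 seizes.
  N23 sheds 320 L/s to N18, N3: 160 each.
    N18: 70+160 = 230 > 110
    N3: 10+160 = 170 > 60
Round 3 — N18, N3 seize.
  N18 sheds 230 L/s to N21, N22: 115 each.
    N21: 90+115 = 205 > 160
    N22: 10+115 = 125 > 60
  N3 sheds 170 L/s to N21: 170 each.
    N21: 205+170 = 375 > 160
Round 4 — N21, N22 seize.
  N21 sheds 375 L/s: no online neighbours, lost.
  N22 sheds 125 L/s: no online neighbours, lost.
No further seizures.

yes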